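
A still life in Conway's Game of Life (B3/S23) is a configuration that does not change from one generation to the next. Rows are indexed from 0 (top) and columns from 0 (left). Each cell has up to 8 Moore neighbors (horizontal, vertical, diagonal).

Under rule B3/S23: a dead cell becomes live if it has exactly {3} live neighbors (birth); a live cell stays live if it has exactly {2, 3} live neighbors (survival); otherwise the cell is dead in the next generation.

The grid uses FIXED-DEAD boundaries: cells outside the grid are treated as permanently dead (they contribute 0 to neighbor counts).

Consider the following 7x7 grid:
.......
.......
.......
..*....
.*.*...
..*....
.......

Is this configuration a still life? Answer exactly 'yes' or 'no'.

Answer: yes

Derivation:
Compute generation 1 and compare to generation 0 (given above):
Generation 1:
.......
.......
.......
..*....
.*.*...
..*....
.......
The grids are IDENTICAL -> still life.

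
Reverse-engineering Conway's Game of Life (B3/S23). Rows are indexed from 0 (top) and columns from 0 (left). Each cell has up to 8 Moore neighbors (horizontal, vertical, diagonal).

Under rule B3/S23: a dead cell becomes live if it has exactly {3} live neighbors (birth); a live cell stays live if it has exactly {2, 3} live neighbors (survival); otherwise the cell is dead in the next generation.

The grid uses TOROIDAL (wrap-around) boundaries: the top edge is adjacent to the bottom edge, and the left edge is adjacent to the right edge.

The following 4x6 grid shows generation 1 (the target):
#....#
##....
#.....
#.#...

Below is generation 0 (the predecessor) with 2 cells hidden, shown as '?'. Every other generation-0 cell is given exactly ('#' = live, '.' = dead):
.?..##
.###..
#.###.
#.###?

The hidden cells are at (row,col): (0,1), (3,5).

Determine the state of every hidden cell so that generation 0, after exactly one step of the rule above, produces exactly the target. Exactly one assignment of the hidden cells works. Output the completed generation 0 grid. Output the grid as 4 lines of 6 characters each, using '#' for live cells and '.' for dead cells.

Hidden generation-0 cells (in order): (0,1), (3,5).
A hidden cell only influences target cells in its own 3x3 neighborhood. Try each of the 2^2 = 4 assignments, step the completed generation 0 forward once under B3/S23, and compare with the target:
  (0,1)=. (3,5)=. -> step reproduces the target at every cell -> ACCEPT
  (0,1)=. (3,5)=# -> step gives (0,0)='.' but target has '#' -> reject
  (0,1)=# (3,5)=. -> step gives (0,0)='.' but target has '#' -> reject
  (0,1)=# (3,5)=# -> step gives (0,0)='.' but target has '#' -> reject
Unique solution: (0,1)=dead, (3,5)=dead.
Check: live-neighbor counts of every cell in the completed generation 0:
345643
334554
266744
243656
Applying B3/S23 to generation 0 with these counts gives:
#....#
##....
#.....
#.#...
which matches the target exactly.

Answer: ....##
.###..
#.###.
#.###.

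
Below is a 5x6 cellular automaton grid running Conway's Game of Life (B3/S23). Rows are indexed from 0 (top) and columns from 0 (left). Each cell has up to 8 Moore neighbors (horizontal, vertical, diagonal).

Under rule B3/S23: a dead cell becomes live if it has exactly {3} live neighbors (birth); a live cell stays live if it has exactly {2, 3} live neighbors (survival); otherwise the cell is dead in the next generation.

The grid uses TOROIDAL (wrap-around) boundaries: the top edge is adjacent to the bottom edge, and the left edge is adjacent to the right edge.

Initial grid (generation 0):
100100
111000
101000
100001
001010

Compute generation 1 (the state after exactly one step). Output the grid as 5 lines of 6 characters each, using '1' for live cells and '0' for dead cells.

Simulating step by step:
Generation 0 (given above): 11 live cells
Generation 1: 15 live cells
(generation 1 grid is the final answer)

Answer: 100101
101101
001000
100101
110110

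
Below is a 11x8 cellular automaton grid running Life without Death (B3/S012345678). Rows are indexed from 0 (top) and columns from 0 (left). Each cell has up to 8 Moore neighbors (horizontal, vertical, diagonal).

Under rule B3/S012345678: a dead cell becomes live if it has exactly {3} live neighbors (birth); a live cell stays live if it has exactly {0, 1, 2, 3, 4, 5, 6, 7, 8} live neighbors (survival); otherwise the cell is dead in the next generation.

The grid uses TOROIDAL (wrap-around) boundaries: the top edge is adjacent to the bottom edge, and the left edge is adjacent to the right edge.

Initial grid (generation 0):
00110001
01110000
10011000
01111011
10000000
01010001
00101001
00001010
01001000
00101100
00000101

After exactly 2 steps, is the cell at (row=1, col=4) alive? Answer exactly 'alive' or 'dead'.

Answer: dead

Derivation:
Simulating step by step:
Generation 0 (given above): 31 live cells
Generation 1: 48 live cells
11111011
11110000
10011101
01111111
10001010
01110001
10101111
00001010
01001000
00111110
00100101
Generation 2: 54 live cells
11111111
11110000
10011101
01111111
10001010
01110001
10101111
11001010
01101010
01111110
00100101

Cell (1,4) at generation 2: 0 -> dead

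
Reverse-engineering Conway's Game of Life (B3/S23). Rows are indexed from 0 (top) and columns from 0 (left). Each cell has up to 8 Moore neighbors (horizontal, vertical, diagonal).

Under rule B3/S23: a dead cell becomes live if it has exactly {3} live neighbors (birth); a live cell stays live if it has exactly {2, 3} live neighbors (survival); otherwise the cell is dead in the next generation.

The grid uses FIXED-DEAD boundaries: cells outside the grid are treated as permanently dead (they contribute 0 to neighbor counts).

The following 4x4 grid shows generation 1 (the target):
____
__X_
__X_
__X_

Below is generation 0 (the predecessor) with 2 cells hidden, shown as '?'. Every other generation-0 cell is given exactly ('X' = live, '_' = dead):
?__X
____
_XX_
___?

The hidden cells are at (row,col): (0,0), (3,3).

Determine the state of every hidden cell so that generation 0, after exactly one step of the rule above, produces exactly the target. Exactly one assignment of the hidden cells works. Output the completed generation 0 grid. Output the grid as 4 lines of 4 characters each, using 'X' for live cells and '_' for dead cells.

Hidden generation-0 cells (in order): (0,0), (3,3).
A hidden cell only influences target cells in its own 3x3 neighborhood. Try each of the 2^2 = 4 assignments, step the completed generation 0 forward once under B3/S23, and compare with the target:
  (0,0)=_ (3,3)=_ -> step gives (2,2)='_' but target has 'X' -> reject
  (0,0)=_ (3,3)=X -> step reproduces the target at every cell -> ACCEPT
  (0,0)=X (3,3)=_ -> step gives (1,1)='X' but target has '_' -> reject
  (0,0)=X (3,3)=X -> step gives (1,1)='X' but target has '_' -> reject
Unique solution: (0,0)=dead, (3,3)=live.
Check: live-neighbor counts of every cell in the completed generation 0:
0010
1232
1122
1231
Applying B3/S23 to generation 0 with these counts gives:
____
__X_
__X_
__X_
which matches the target exactly.

Answer: ___X
____
_XX_
___X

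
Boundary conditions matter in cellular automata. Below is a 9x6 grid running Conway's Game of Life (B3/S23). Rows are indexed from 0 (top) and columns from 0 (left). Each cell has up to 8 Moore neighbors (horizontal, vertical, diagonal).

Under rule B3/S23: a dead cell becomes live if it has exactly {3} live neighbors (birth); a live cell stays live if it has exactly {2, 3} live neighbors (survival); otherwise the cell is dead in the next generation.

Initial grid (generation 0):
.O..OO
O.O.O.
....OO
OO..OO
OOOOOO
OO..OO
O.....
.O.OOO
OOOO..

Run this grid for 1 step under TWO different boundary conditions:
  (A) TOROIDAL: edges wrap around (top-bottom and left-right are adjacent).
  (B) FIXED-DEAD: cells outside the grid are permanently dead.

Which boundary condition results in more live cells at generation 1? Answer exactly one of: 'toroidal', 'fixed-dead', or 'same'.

Answer: fixed-dead

Derivation:
Under TOROIDAL boundary, generation 1:
....O.
OO....
......
......
......
......
..OO..
...OOO
......
Population = 8

Under FIXED-DEAD boundary, generation 1:
.O.OOO
.O....
O.....
O.....
......
.....O
O.OO..
...OO.
OO.O..
Population = 16

Comparison: toroidal=8, fixed-dead=16 -> fixed-dead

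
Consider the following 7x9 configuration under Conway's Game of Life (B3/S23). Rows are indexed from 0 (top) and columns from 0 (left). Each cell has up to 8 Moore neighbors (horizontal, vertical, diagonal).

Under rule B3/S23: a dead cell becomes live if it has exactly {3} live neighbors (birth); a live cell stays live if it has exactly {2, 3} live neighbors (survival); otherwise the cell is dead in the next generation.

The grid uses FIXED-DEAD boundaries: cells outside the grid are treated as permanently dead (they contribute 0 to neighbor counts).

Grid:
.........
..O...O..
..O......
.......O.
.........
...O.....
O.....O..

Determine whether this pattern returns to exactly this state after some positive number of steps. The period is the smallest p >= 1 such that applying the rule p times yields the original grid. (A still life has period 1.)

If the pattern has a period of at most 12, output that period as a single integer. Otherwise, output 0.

Answer: 0

Derivation:
Simulating and comparing each generation to the original:
Gen 0 (original, given above): 7 live cells
Gen 1: 0 live cells, differs from original
Gen 2: 0 live cells, differs from original
Gen 3: 0 live cells, differs from original
Gen 4: 0 live cells, differs from original
Gen 5: 0 live cells, differs from original
Gen 6: 0 live cells, differs from original
Gen 7: 0 live cells, differs from original
Gen 8: 0 live cells, differs from original
Gen 9: 0 live cells, differs from original
Gen 10: 0 live cells, differs from original
Gen 11: 0 live cells, differs from original
Gen 12: 0 live cells, differs from original
No period found within 12 steps.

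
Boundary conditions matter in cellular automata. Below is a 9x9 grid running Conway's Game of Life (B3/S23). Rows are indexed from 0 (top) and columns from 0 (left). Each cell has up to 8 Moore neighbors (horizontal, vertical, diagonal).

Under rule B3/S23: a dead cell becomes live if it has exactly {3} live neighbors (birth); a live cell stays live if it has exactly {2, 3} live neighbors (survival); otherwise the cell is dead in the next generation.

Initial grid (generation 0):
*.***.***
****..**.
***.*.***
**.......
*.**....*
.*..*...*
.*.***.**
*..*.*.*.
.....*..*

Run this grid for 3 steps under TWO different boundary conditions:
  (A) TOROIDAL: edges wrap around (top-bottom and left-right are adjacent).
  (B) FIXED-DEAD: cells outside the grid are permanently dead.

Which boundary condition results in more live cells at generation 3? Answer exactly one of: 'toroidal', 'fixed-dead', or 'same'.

Answer: toroidal

Derivation:
Under TOROIDAL boundary, generation 3:
.....**..
.........
.........
.........
.**......
...**...*
...*.***.
...*.*.**
***.***..
Population = 21

Under FIXED-DEAD boundary, generation 3:
.........
.........
.........
.........
......*.*
.****.*.*
.*.*.*...
.*......*
...*.***.
Population = 17

Comparison: toroidal=21, fixed-dead=17 -> toroidal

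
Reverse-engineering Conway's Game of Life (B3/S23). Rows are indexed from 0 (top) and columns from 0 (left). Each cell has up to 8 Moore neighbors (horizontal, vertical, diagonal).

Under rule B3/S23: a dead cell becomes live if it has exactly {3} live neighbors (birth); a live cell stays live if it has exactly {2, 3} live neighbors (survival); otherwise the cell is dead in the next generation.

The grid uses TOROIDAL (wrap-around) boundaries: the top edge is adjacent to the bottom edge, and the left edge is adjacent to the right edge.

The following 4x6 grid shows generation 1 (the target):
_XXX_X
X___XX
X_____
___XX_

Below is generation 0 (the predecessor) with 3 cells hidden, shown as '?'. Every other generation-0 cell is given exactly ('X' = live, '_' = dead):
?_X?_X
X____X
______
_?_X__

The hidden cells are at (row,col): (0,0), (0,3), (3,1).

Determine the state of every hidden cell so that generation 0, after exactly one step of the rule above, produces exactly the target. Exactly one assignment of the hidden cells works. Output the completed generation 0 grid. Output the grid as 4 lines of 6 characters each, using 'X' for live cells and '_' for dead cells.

Hidden generation-0 cells (in order): (0,0), (0,3), (3,1).
A hidden cell only influences target cells in its own 3x3 neighborhood. Try each of the 2^3 = 8 assignments, step the completed generation 0 forward once under B3/S23, and compare with the target:
  (0,0)=_ (0,3)=_ (3,1)=_ -> step gives (0,0)='X' but target has '_' -> reject
  (0,0)=_ (0,3)=_ (3,1)=X -> step gives (0,3)='_' but target has 'X' -> reject
  (0,0)=_ (0,3)=X (3,1)=_ -> step gives (0,0)='X' but target has '_' -> reject
  (0,0)=_ (0,3)=X (3,1)=X -> step reproduces the target at every cell -> ACCEPT
  (0,0)=X (0,3)=_ (3,1)=_ -> step gives (0,0)='X' but target has '_' -> reject
  (0,0)=X (0,3)=_ (3,1)=X -> step gives (0,1)='_' but target has 'X' -> reject
  (0,0)=X (0,3)=X (3,1)=_ -> step gives (0,0)='X' but target has '_' -> reject
  (0,0)=X (0,3)=X (3,1)=X -> step gives (0,1)='_' but target has 'X' -> reject
Unique solution: (0,0)=dead, (0,3)=live, (3,1)=live.
Check: live-neighbor counts of every cell in the completed generation 0:
433242
222232
322122
214231
Applying B3/S23 to generation 0 with these counts gives:
_XXX_X
X___XX
X_____
___XX_
which matches the target exactly.

Answer: __XX_X
X____X
______
_X_X__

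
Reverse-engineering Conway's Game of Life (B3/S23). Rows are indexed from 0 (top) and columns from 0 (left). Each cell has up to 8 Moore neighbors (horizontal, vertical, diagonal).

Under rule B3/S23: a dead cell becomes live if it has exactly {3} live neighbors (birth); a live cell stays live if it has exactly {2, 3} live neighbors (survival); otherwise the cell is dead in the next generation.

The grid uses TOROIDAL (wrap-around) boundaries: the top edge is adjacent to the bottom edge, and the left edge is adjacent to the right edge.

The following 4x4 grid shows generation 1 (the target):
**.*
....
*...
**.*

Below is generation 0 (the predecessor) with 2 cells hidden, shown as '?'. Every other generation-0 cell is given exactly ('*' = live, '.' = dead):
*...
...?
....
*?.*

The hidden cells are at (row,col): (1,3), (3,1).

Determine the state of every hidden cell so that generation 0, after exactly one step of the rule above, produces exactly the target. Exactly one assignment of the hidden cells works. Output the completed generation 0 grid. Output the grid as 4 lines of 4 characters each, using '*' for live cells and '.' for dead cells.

Hidden generation-0 cells (in order): (1,3), (3,1).
A hidden cell only influences target cells in its own 3x3 neighborhood. Try each of the 2^2 = 4 assignments, step the completed generation 0 forward once under B3/S23, and compare with the target:
  (1,3)=. (3,1)=. -> step gives (0,1)='.' but target has '*' -> reject
  (1,3)=. (3,1)=* -> step reproduces the target at every cell -> ACCEPT
  (1,3)=* (3,1)=. -> step gives (0,1)='.' but target has '*' -> reject
  (1,3)=* (3,1)=* -> step gives (0,0)='.' but target has '*' -> reject
Unique solution: (1,3)=dead, (3,1)=live.
Check: live-neighbor counts of every cell in the completed generation 0:
3323
1101
3222
3222
Applying B3/S23 to generation 0 with these counts gives:
**.*
....
*...
**.*
which matches the target exactly.

Answer: *...
....
....
**.*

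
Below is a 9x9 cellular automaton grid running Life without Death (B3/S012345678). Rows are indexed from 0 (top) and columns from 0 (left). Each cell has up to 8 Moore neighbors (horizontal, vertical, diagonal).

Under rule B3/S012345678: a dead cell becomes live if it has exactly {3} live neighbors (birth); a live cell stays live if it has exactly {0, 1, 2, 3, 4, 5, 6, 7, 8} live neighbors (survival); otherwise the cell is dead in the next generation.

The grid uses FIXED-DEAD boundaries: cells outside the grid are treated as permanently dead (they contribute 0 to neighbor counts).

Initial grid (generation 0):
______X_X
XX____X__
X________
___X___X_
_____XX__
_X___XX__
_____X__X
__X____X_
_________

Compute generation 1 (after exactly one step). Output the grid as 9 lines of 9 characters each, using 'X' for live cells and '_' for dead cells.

Simulating step by step:
Generation 0 (given above): 17 live cells
Generation 1: 26 live cells
(generation 1 grid is the final answer)

Answer: ______XXX
XX____XX_
XX_______
___X__XX_
____XXXX_
_X__XXXX_
_____X_XX
__X____X_
_________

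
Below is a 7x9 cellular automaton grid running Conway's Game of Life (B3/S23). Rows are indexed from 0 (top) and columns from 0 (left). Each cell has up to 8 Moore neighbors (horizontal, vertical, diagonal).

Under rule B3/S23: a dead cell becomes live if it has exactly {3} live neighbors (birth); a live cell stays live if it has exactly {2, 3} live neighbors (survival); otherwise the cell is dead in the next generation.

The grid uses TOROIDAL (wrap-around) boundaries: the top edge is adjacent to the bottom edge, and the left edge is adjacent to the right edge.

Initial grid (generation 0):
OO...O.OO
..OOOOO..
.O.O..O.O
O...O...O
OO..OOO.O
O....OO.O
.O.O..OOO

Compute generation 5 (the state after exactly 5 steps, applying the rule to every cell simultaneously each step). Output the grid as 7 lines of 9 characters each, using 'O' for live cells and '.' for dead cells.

Simulating step by step:
Generation 0 (given above): 32 live cells
Generation 1: 16 live cells
.O.......
...O.....
.O....O.O
..OOO.O..
.O..O.O..
..O......
.OO.O....
Generation 2: 20 live cells
.O.O.....
O.O......
....OO.O.
OOOOO.O..
.O..O....
..O..O...
.OOO.....
Generation 3: 21 live cells
O..O.....
.OOOO....
O...OOO.O
OOO...O..
O...O....
....O....
.O.OO....
Generation 4: 20 live cells
O........
.OO.....O
....O.OOO
...OO.OO.
O..O.O...
....OO...
..OOO....
Generation 5: 15 live cells
(generation 5 grid is the final answer)

Answer: O........
.O......O
O.O.O.O.O
...O.....
...O.....
..O..O...
...OOO...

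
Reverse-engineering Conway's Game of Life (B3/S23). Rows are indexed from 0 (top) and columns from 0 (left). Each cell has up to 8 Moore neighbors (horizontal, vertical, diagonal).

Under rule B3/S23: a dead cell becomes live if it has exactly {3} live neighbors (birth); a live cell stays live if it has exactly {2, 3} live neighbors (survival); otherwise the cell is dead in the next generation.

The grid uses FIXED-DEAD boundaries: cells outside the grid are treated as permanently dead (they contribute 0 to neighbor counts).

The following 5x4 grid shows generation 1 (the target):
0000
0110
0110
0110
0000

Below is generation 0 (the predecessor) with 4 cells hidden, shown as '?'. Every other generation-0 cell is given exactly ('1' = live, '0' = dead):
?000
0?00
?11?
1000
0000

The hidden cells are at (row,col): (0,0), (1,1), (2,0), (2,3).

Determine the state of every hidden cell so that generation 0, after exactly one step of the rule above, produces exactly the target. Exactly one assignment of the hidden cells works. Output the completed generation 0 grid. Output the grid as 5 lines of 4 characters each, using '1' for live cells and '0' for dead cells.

Hidden generation-0 cells (in order): (0,0), (1,1), (2,0), (2,3).
A hidden cell only influences target cells in its own 3x3 neighborhood. Try each of the 2^4 = 16 assignments, step the completed generation 0 forward once under B3/S23, and compare with the target:
  (0,0)=0 (1,1)=0 (2,0)=0 (2,3)=0 -> step gives (1,1)='0' but target has '1' -> reject
  (0,0)=0 (1,1)=0 (2,0)=0 (2,3)=1 -> step gives (1,1)='0' but target has '1' -> reject
  (0,0)=0 (1,1)=0 (2,0)=1 (2,3)=0 -> step gives (1,2)='0' but target has '1' -> reject
  (0,0)=0 (1,1)=0 (2,0)=1 (2,3)=1 -> step gives (2,0)='1' but target has '0' -> reject
  (0,0)=0 (1,1)=1 (2,0)=0 (2,3)=0 -> step gives (2,0)='1' but target has '0' -> reject
  (0,0)=0 (1,1)=1 (2,0)=0 (2,3)=1 -> step gives (1,2)='0' but target has '1' -> reject
  (0,0)=0 (1,1)=1 (2,0)=1 (2,3)=0 -> step gives (1,0)='1' but target has '0' -> reject
  (0,0)=0 (1,1)=1 (2,0)=1 (2,3)=1 -> step gives (1,0)='1' but target has '0' -> reject
  (0,0)=1 (1,1)=0 (2,0)=0 (2,3)=0 -> step gives (1,2)='0' but target has '1' -> reject
  (0,0)=1 (1,1)=0 (2,0)=0 (2,3)=1 -> step reproduces the target at every cell -> ACCEPT
  (0,0)=1 (1,1)=0 (2,0)=1 (2,3)=0 -> step gives (1,0)='1' but target has '0' -> reject
  (0,0)=1 (1,1)=0 (2,0)=1 (2,3)=1 -> step gives (1,0)='1' but target has '0' -> reject
  (0,0)=1 (1,1)=1 (2,0)=0 (2,3)=0 -> step gives (1,0)='1' but target has '0' -> reject
  (0,0)=1 (1,1)=1 (2,0)=0 (2,3)=1 -> step gives (1,0)='1' but target has '0' -> reject
  (0,0)=1 (1,1)=1 (2,0)=1 (2,3)=0 -> step gives (1,1)='0' but target has '1' -> reject
  (0,0)=1 (1,1)=1 (2,0)=1 (2,3)=1 -> step gives (1,1)='0' but target has '1' -> reject
Unique solution: (0,0)=live, (1,1)=dead, (2,0)=dead, (2,3)=live.
Check: live-neighbor counts of every cell in the completed generation 0:
0100
2332
2221
1332
1100
Applying B3/S23 to generation 0 with these counts gives:
0000
0110
0110
0110
0000
which matches the target exactly.

Answer: 1000
0000
0111
1000
0000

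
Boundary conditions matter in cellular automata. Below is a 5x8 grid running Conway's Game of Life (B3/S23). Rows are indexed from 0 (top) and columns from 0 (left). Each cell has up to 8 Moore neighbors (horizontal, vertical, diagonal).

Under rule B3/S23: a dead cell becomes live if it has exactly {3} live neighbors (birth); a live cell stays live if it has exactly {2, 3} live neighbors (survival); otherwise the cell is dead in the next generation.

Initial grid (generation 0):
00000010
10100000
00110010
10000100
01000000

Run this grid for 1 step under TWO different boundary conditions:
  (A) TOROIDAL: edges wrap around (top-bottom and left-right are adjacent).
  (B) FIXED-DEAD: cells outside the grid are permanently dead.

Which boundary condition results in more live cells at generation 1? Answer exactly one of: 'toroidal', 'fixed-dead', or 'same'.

Under TOROIDAL boundary, generation 1:
01000000
01110001
00110001
01100000
00000000
Population = 10

Under FIXED-DEAD boundary, generation 1:
00000000
01110000
00110000
01100000
00000000
Population = 7

Comparison: toroidal=10, fixed-dead=7 -> toroidal

Answer: toroidal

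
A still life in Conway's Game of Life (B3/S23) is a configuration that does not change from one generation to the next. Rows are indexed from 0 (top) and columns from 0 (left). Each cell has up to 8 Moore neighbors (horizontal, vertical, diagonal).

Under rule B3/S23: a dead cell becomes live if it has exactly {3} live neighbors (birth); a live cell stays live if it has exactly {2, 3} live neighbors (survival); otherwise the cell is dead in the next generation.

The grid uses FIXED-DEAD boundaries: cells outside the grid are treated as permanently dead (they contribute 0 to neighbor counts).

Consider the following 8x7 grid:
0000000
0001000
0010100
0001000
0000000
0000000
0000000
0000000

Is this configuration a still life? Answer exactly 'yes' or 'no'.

Answer: yes

Derivation:
Compute generation 1 and compare to generation 0 (given above):
Generation 1:
0000000
0001000
0010100
0001000
0000000
0000000
0000000
0000000
The grids are IDENTICAL -> still life.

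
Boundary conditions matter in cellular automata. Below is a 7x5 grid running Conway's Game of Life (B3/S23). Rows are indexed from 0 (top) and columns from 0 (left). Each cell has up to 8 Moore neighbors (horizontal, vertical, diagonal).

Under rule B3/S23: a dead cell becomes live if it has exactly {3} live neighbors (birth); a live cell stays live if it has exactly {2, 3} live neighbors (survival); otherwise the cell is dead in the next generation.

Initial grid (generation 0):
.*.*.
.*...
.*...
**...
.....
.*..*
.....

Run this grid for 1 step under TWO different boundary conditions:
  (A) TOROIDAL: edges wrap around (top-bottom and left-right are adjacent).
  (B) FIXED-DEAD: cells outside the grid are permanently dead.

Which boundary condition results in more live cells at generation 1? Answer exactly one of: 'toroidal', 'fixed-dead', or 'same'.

Under TOROIDAL boundary, generation 1:
..*..
**...
.**..
**...
.*...
.....
*.*..
Population = 10

Under FIXED-DEAD boundary, generation 1:
..*..
**...
.**..
**...
**...
.....
.....
Population = 9

Comparison: toroidal=10, fixed-dead=9 -> toroidal

Answer: toroidal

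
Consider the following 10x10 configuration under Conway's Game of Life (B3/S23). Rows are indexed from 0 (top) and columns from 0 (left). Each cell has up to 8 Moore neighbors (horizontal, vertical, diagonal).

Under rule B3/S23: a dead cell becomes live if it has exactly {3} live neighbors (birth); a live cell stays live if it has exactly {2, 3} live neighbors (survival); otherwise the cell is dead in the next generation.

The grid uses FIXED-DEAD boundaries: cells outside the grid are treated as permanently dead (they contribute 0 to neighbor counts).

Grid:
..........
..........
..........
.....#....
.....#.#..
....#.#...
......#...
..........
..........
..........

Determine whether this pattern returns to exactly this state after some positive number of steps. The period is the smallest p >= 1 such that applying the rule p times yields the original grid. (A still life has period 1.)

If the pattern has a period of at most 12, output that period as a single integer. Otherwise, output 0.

Simulating and comparing each generation to the original:
Gen 0 (original, given above): 6 live cells
Gen 1: 6 live cells, differs from original
Gen 2: 6 live cells, MATCHES original -> period = 2

Answer: 2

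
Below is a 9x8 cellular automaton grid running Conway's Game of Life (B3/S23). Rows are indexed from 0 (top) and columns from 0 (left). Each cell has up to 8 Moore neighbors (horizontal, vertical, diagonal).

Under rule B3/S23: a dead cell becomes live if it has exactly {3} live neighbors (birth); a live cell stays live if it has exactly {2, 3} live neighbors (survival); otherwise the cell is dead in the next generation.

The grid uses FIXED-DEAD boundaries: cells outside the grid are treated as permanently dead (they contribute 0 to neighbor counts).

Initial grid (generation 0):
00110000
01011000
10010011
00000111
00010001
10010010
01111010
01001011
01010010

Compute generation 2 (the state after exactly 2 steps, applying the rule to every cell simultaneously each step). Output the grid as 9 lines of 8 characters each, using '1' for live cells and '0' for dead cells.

Simulating step by step:
Generation 0 (given above): 29 live cells
Generation 1: 30 live cells
00111000
01001000
00110001
00001100
00001101
01000111
11001010
11001011
00100111
Generation 2: 22 live cells
(generation 2 grid is the final answer)

Answer: 00111000
01001000
00110100
00000100
00000001
11000001
00101000
10111000
01000101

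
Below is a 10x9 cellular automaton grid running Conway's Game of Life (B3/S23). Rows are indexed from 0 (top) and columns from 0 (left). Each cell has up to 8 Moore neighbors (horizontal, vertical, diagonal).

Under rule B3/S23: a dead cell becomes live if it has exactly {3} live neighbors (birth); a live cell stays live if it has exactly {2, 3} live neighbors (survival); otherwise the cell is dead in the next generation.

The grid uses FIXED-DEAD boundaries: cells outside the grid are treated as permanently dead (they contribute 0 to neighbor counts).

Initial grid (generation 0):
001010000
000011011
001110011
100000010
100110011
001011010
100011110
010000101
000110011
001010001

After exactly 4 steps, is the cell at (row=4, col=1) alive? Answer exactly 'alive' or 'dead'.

Simulating step by step:
Generation 0 (given above): 37 live cells
Generation 1: 35 live cells
000111000
001001111
000111000
011000100
010111011
010000000
010110001
000100001
001111001
000010011
Generation 2: 36 live cells
000111010
001000010
010110000
010000110
110111110
110001011
000110000
000001011
001001001
000011011
Generation 3: 30 live cells
000110100
001001100
010100110
010000010
000010000
110000011
000011000
000101111
000001000
000011111
Generation 4: 23 live cells
000110100
001000000
010001010
001000110
110000011
000011000
000011000
000000010
000000000
000011110

Cell (4,1) at generation 4: 1 -> alive

Answer: alive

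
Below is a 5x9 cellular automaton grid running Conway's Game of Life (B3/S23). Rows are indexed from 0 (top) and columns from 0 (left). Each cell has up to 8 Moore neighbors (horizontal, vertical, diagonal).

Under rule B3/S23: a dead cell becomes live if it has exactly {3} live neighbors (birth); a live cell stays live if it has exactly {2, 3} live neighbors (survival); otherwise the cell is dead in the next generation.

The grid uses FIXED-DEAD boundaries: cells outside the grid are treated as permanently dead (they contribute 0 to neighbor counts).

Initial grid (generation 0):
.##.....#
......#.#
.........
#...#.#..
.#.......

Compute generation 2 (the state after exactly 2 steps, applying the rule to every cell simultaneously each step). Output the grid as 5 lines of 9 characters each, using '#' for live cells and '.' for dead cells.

Answer: .........
.......##
......#..
.........
.........

Derivation:
Simulating step by step:
Generation 0 (given above): 9 live cells
Generation 1: 4 live cells
.......#.
.......#.
.....#.#.
.........
.........
Generation 2: 3 live cells
(generation 2 grid is the final answer)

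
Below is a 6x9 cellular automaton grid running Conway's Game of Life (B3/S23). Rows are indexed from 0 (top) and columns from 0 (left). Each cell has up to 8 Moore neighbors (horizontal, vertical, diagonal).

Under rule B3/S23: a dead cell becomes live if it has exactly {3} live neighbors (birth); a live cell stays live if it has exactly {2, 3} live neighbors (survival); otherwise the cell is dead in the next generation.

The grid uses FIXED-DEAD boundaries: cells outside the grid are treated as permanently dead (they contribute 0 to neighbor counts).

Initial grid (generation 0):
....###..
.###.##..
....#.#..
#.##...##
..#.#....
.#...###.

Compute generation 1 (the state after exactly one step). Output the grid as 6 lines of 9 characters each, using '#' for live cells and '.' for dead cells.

Answer: ..###.#..
..##...#.
....#.#..
.##.##.#.
..#.##..#
.....##..

Derivation:
Simulating step by step:
Generation 0 (given above): 21 live cells
Generation 1: 20 live cells
(generation 1 grid is the final answer)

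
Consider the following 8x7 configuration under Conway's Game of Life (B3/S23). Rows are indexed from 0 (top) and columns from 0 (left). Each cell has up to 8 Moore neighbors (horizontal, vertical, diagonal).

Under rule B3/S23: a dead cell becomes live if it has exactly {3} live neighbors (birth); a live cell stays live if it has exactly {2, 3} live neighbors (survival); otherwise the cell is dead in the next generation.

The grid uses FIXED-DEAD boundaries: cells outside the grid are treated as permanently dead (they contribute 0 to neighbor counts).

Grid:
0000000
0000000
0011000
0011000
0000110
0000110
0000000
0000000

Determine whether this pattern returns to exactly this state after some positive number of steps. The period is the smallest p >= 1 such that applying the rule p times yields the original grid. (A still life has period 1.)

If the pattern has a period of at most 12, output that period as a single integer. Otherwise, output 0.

Simulating and comparing each generation to the original:
Gen 0 (original, given above): 8 live cells
Gen 1: 6 live cells, differs from original
Gen 2: 8 live cells, MATCHES original -> period = 2

Answer: 2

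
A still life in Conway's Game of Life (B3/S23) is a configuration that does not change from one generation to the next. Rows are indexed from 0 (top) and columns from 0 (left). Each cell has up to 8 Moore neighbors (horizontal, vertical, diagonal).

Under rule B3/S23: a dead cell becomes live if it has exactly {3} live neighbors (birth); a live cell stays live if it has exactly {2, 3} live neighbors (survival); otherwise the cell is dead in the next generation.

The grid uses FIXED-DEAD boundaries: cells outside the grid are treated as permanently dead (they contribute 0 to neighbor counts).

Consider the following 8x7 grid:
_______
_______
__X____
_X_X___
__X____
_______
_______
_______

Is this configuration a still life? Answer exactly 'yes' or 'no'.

Compute generation 1 and compare to generation 0 (given above):
Generation 1:
_______
_______
__X____
_X_X___
__X____
_______
_______
_______
The grids are IDENTICAL -> still life.

Answer: yes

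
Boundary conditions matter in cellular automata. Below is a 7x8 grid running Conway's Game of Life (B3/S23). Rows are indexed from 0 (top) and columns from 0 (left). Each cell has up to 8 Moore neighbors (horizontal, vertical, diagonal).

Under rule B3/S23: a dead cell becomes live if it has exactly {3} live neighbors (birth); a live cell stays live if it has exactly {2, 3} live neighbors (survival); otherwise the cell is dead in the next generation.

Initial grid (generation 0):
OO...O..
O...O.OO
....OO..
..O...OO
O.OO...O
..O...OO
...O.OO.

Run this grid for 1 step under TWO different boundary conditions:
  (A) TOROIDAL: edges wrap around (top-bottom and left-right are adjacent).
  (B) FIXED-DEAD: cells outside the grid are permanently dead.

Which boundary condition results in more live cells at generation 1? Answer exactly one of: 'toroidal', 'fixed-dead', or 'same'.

Answer: toroidal

Derivation:
Under TOROIDAL boundary, generation 1:
OO......
OO..O.OO
O..OO...
OOO.OOOO
O.OO....
OOO.OO..
OOO.OO..
Population = 30

Under FIXED-DEAD boundary, generation 1:
OO...OO.
OO..O.O.
...OO...
.OO.OOOO
..OO....
.OO.OO.O
.....OOO
Population = 26

Comparison: toroidal=30, fixed-dead=26 -> toroidal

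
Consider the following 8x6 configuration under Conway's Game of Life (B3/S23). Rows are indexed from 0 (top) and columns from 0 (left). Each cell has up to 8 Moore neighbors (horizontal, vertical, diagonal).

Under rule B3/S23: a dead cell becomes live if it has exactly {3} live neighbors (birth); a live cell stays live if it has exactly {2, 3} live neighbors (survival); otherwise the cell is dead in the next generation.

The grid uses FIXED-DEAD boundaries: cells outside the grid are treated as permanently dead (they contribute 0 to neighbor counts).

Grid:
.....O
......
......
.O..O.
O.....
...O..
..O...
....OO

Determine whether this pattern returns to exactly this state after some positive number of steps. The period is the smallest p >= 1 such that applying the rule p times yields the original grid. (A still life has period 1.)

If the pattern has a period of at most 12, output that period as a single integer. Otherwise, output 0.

Answer: 0

Derivation:
Simulating and comparing each generation to the original:
Gen 0 (original, given above): 8 live cells
Gen 1: 2 live cells, differs from original
Gen 2: 0 live cells, differs from original
Gen 3: 0 live cells, differs from original
Gen 4: 0 live cells, differs from original
Gen 5: 0 live cells, differs from original
Gen 6: 0 live cells, differs from original
Gen 7: 0 live cells, differs from original
Gen 8: 0 live cells, differs from original
Gen 9: 0 live cells, differs from original
Gen 10: 0 live cells, differs from original
Gen 11: 0 live cells, differs from original
Gen 12: 0 live cells, differs from original
No period found within 12 steps.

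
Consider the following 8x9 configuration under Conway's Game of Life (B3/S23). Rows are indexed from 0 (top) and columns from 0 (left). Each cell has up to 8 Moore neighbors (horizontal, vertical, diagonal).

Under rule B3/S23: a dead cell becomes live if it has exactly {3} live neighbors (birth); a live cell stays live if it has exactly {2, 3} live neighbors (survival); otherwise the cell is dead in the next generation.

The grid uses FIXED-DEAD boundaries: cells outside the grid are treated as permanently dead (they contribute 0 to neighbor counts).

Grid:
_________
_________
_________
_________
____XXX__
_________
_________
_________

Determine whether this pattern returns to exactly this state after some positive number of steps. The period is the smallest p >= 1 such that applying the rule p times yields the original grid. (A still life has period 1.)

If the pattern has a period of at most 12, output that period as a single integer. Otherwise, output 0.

Answer: 2

Derivation:
Simulating and comparing each generation to the original:
Gen 0 (original, given above): 3 live cells
Gen 1: 3 live cells, differs from original
Gen 2: 3 live cells, MATCHES original -> period = 2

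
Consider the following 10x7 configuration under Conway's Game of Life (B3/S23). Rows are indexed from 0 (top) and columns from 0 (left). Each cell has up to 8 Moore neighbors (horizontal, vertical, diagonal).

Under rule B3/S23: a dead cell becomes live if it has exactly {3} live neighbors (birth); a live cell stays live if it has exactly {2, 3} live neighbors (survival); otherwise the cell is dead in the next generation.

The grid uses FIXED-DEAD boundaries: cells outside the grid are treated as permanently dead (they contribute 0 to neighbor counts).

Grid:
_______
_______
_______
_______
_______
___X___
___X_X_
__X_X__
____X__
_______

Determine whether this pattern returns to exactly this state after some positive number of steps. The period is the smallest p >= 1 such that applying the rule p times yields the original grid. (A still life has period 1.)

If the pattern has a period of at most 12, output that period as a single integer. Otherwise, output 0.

Simulating and comparing each generation to the original:
Gen 0 (original, given above): 6 live cells
Gen 1: 6 live cells, differs from original
Gen 2: 6 live cells, MATCHES original -> period = 2

Answer: 2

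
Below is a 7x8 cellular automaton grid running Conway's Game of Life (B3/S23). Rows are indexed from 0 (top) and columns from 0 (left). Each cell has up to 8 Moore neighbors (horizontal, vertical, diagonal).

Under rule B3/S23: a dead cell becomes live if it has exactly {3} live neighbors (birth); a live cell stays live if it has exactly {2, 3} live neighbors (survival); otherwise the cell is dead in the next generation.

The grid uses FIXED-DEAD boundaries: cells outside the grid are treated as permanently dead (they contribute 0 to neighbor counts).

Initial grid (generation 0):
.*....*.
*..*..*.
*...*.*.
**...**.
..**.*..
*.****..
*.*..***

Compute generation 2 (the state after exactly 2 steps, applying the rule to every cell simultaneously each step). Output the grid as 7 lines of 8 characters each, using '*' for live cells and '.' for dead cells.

Answer: ........
**...***
...*....
*.**.***
*.*.....
........
........

Derivation:
Simulating step by step:
Generation 0 (given above): 25 live cells
Generation 1: 17 live cells
........
**....**
*...*.**
****..*.
*.......
........
..*..**.
Generation 2: 14 live cells
(generation 2 grid is the final answer)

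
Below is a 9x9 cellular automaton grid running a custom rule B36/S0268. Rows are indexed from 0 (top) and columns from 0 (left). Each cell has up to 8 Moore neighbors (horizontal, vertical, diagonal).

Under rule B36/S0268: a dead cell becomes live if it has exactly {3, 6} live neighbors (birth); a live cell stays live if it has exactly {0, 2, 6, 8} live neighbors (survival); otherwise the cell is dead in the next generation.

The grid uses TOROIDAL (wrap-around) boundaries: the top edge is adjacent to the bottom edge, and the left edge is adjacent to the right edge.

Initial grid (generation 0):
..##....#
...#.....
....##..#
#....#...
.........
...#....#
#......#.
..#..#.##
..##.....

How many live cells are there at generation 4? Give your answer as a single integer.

Simulating step by step:
Generation 0 (given above): 19 live cells
Generation 1: 20 live cells
....#...#
..#......
.....#...
....##...
.........
...#....#
#.....#..
.###.###.
.#..#..##
Generation 2: 20 live cells
#..#...##
..#......
....##...
....##...
....#....
...#.....
##.###..#
...##....
.#.......
Generation 3: 23 live cells
###.....#
...##...#
...#.....
...#.....
...#.#...
#.#..#...
#....#...
.#...#...
#.###...#
Generation 4: 23 live cells
...#...#.
.#..#...#
..#......
..##.....
..##.....
.#...##..
#...###..
..##.#..#
.#..#....
Population at generation 4: 23

Answer: 23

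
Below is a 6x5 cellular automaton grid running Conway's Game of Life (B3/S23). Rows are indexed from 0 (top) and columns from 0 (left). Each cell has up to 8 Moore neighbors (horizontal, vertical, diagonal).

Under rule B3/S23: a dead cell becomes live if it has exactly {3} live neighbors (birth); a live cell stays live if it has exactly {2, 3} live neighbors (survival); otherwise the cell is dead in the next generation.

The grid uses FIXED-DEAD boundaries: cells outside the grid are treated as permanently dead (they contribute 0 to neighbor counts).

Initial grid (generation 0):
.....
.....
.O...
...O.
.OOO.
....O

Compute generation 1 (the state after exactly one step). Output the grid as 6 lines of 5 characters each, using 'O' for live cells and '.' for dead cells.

Answer: .....
.....
.....
.O.O.
..OOO
..OO.

Derivation:
Simulating step by step:
Generation 0 (given above): 6 live cells
Generation 1: 7 live cells
(generation 1 grid is the final answer)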